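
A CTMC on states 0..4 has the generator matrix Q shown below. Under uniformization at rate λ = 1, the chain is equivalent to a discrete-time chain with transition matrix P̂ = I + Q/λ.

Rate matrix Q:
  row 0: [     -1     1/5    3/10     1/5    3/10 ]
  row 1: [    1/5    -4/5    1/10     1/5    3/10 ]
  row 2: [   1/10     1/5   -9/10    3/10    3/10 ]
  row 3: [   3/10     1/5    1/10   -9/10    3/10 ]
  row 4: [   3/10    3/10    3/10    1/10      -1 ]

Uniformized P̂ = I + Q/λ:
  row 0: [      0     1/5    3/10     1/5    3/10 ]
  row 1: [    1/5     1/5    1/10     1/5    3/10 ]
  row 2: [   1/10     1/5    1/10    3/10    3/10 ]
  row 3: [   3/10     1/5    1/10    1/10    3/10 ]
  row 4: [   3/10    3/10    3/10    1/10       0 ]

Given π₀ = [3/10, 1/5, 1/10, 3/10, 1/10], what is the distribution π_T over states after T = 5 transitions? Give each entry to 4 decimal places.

π = [0.1850, 0.2230, 0.1833, 0.1777, 0.2311]

t=0: π = [0.3000, 0.2000, 0.1000, 0.3000, 0.1000]
t=1: π = [0.1700, 0.2100, 0.1800, 0.1700, 0.2700]
t=2: π = [0.1920, 0.2270, 0.1880, 0.1740, 0.2190]
t=3: π = [0.1821, 0.2219, 0.1822, 0.1795, 0.2343]
t=4: π = [0.1867, 0.2234, 0.1833, 0.1768, 0.2297]
t=5: π = [0.1850, 0.2230, 0.1833, 0.1777, 0.2311]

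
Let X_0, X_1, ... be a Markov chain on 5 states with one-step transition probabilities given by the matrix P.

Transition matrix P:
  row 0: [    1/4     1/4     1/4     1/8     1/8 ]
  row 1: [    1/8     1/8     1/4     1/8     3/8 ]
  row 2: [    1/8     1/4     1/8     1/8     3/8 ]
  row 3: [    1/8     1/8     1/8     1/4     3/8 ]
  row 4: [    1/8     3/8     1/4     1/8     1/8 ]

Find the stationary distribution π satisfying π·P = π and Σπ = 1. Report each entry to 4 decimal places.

π = [0.1429, 0.2365, 0.2063, 0.1429, 0.2714]

Balance equations π_j = Σ_i π_i·P[i][j]:
  π_0 = 1/4·π_0 + 1/8·π_1 + 1/8·π_2 + 1/8·π_3 + 1/8·π_4
  π_1 = 1/4·π_0 + 1/8·π_1 + 1/4·π_2 + 1/8·π_3 + 3/8·π_4
  π_2 = 1/4·π_0 + 1/4·π_1 + 1/8·π_2 + 1/8·π_3 + 1/4·π_4
  π_3 = 1/8·π_0 + 1/8·π_1 + 1/8·π_2 + 1/4·π_3 + 1/8·π_4
  normalize: π_0 + π_1 + π_2 + π_3 + π_4 = 1
Solving the linear system gives exactly π = [1/7, 149/630, 13/63, 1/7, 19/70].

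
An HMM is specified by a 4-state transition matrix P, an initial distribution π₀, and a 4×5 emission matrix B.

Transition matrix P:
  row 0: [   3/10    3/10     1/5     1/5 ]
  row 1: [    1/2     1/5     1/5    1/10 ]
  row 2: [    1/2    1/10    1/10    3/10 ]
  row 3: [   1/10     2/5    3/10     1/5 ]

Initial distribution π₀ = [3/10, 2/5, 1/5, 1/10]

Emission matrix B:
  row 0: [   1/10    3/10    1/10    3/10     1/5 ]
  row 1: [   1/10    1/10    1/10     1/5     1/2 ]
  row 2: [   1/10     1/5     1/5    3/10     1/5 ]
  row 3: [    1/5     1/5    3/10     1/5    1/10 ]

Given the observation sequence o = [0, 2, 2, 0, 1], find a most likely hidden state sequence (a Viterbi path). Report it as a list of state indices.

path = [1, 2, 3, 1, 0]

t=0: δ = [3.000e-02, 4.000e-02, 2.000e-02, 2.000e-02]  (obs o_0=0)
t=1: δ = [2.000e-03, 9.000e-04, 1.600e-03, 1.800e-03]  ψ = [1, 0, 1, 0]  (obs o_1=2)
t=2: δ = [8.000e-05, 7.200e-05, 1.080e-04, 1.440e-04]  ψ = [2, 3, 3, 2]  (obs o_2=2)
t=3: δ = [5.400e-06, 5.760e-06, 4.320e-06, 6.480e-06]  ψ = [2, 3, 3, 2]  (obs o_3=0)
t=4: δ = [8.640e-07, 2.592e-07, 3.888e-07, 2.592e-07]  ψ = [1, 3, 3, 2]  (obs o_4=1)
backtrack: best end state = 0; path = [1, 2, 3, 1, 0]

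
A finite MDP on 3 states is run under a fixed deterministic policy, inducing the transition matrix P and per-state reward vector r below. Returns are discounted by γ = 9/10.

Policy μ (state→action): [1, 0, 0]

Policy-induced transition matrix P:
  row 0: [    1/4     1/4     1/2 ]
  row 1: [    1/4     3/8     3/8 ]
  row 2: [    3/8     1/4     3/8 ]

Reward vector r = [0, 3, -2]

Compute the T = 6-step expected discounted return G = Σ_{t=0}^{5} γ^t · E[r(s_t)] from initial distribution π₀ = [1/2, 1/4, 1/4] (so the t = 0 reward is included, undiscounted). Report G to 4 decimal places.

G = 0.3124

t=0: π = [0.5000, 0.2500, 0.2500], E[r] = 0.2500, γ^t·E[r] = 0.250000, running G = 0.250000
t=1: π = [0.2813, 0.2813, 0.4375], E[r] = -0.0313, γ^t·E[r] = -0.028125, running G = 0.221875
t=2: π = [0.3047, 0.2852, 0.4102], E[r] = 0.0352, γ^t·E[r] = 0.028477, running G = 0.250352
t=3: π = [0.3013, 0.2856, 0.4131], E[r] = 0.0308, γ^t·E[r] = 0.022425, running G = 0.272777
t=4: π = [0.3016, 0.2857, 0.4127], E[r] = 0.0318, γ^t·E[r] = 0.020864, running G = 0.293640
t=5: π = [0.3016, 0.2857, 0.4127], E[r] = 0.0317, γ^t·E[r] = 0.018737, running G = 0.312377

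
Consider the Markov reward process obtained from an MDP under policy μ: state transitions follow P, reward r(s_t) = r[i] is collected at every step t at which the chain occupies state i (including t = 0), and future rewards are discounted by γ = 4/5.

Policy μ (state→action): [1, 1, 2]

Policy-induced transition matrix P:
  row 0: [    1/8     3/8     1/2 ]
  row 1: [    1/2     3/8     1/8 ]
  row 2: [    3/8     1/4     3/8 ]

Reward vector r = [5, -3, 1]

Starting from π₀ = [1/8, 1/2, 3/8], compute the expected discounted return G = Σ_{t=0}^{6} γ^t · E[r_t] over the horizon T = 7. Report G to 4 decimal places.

G = 2.6430

t=0: π = [0.1250, 0.5000, 0.3750], E[r] = -0.5000, γ^t·E[r] = -0.500000, running G = -0.500000
t=1: π = [0.4063, 0.3281, 0.2656], E[r] = 1.3125, γ^t·E[r] = 1.050000, running G = 0.550000
t=2: π = [0.3145, 0.3418, 0.3438], E[r] = 0.8906, γ^t·E[r] = 0.570000, running G = 1.120000
t=3: π = [0.3391, 0.3320, 0.3289], E[r] = 1.0283, γ^t·E[r] = 0.526500, running G = 1.646500
t=4: π = [0.3317, 0.3339, 0.3344], E[r] = 0.9913, γ^t·E[r] = 0.406050, running G = 2.052550
t=5: π = [0.3338, 0.3332, 0.3330], E[r] = 1.0024, γ^t·E[r] = 0.328470, running G = 2.381020
t=6: π = [0.3332, 0.3334, 0.3334], E[r] = 0.9993, γ^t·E[r] = 0.261959, running G = 2.642979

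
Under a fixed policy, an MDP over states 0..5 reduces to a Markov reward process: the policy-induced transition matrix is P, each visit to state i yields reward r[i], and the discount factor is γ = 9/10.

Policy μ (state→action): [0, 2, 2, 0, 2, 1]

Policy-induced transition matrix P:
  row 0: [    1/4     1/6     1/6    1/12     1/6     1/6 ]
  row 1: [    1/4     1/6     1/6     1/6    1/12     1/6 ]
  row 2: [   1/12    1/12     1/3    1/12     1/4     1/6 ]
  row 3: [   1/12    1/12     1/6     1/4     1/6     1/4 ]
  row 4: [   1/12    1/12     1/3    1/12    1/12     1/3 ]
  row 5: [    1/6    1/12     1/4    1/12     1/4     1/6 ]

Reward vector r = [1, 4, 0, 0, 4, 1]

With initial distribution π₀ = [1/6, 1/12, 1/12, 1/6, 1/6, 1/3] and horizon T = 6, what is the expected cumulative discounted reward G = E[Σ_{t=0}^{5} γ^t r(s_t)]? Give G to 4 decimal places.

G = 6.9972

t=0: π = [0.1667, 0.0833, 0.0833, 0.1667, 0.1667, 0.3333], E[r] = 1.5000, γ^t·E[r] = 1.500000, running G = 1.500000
t=1: π = [0.1528, 0.1042, 0.2361, 0.1181, 0.1806, 0.2083], E[r] = 1.5000, γ^t·E[r] = 1.350000, running G = 2.850000
t=2: π = [0.1435, 0.1047, 0.2535, 0.1117, 0.1800, 0.2066], E[r] = 1.4890, γ^t·E[r] = 1.206094, running G = 4.056094
t=3: π = [0.1419, 0.1040, 0.2561, 0.1107, 0.1813, 0.2060], E[r] = 1.4891, γ^t·E[r] = 1.085555, running G = 5.141648
t=4: π = [0.1415, 0.1038, 0.2567, 0.1104, 0.1814, 0.2061], E[r] = 1.4885, γ^t·E[r] = 0.976609, running G = 6.118257
t=5: π = [0.1414, 0.1038, 0.2569, 0.1104, 0.1815, 0.2061], E[r] = 1.4885, γ^t·E[r] = 0.878929, running G = 6.997186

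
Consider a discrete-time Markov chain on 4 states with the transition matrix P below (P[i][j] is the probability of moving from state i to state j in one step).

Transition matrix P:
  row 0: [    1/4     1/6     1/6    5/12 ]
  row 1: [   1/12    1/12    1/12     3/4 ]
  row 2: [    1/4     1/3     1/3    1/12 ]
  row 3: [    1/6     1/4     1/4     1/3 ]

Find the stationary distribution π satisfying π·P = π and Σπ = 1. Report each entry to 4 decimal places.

π = [0.1818, 0.2168, 0.2168, 0.3846]

Balance equations π_j = Σ_i π_i·P[i][j]:
  π_0 = 1/4·π_0 + 1/12·π_1 + 1/4·π_2 + 1/6·π_3
  π_1 = 1/6·π_0 + 1/12·π_1 + 1/3·π_2 + 1/4·π_3
  π_2 = 1/6·π_0 + 1/12·π_1 + 1/3·π_2 + 1/4·π_3
  normalize: π_0 + π_1 + π_2 + π_3 = 1
Solving the linear system gives exactly π = [2/11, 31/143, 31/143, 5/13].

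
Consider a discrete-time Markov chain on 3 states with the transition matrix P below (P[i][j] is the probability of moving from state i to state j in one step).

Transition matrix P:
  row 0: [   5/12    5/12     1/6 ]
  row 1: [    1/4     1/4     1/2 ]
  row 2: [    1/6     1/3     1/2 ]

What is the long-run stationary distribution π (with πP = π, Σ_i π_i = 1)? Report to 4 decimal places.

Balance equations π_j = Σ_i π_i·P[i][j]:
  π_0 = 5/12·π_0 + 1/4·π_1 + 1/6·π_2
  π_1 = 5/12·π_0 + 1/4·π_1 + 1/3·π_2
  normalize: π_0 + π_1 + π_2 = 1
Solving the linear system gives exactly π = [15/58, 19/58, 12/29].

π = [0.2586, 0.3276, 0.4138]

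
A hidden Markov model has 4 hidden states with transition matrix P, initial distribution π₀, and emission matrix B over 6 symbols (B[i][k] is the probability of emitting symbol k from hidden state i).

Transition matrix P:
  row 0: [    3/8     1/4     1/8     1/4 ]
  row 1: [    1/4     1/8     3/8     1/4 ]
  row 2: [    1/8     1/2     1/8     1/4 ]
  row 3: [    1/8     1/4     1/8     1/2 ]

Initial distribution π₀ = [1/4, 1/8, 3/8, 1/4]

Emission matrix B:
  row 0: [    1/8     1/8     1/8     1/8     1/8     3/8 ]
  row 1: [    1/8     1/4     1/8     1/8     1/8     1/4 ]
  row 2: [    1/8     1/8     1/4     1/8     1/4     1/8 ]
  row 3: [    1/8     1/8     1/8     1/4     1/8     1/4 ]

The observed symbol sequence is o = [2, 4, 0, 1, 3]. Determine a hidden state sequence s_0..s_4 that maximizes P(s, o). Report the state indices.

t=0: δ = [3.125e-02, 1.562e-02, 9.375e-02, 3.125e-02]  (obs o_0=2)
t=1: δ = [1.465e-03, 5.859e-03, 2.930e-03, 2.930e-03]  ψ = [0, 2, 2, 2]  (obs o_1=4)
t=2: δ = [1.831e-04, 1.831e-04, 2.747e-04, 1.831e-04]  ψ = [1, 2, 1, 1]  (obs o_2=0)
t=3: δ = [8.583e-06, 3.433e-05, 8.583e-06, 1.144e-05]  ψ = [0, 2, 1, 3]  (obs o_3=1)
t=4: δ = [1.073e-06, 5.364e-07, 1.609e-06, 2.146e-06]  ψ = [1, 1, 1, 1]  (obs o_4=3)
backtrack: best end state = 3; path = [2, 1, 2, 1, 3]

path = [2, 1, 2, 1, 3]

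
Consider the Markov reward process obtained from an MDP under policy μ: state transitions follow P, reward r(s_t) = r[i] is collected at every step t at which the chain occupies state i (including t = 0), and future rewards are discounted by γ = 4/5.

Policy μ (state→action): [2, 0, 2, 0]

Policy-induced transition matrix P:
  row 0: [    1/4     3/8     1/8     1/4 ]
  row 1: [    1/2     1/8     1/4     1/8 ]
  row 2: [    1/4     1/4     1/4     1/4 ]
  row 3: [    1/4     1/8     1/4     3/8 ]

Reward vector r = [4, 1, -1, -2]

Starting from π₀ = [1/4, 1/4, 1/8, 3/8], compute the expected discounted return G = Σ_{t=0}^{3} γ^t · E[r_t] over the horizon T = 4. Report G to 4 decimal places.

t=0: π = [0.2500, 0.2500, 0.1250, 0.3750], E[r] = 0.3750, γ^t·E[r] = 0.375000, running G = 0.375000
t=1: π = [0.3125, 0.2031, 0.2188, 0.2656], E[r] = 0.7031, γ^t·E[r] = 0.562500, running G = 0.937500
t=2: π = [0.3008, 0.2305, 0.2109, 0.2578], E[r] = 0.7070, γ^t·E[r] = 0.452500, running G = 1.390000
t=3: π = [0.3076, 0.2266, 0.2124, 0.2534], E[r] = 0.7378, γ^t·E[r] = 0.377750, running G = 1.767750

G = 1.7678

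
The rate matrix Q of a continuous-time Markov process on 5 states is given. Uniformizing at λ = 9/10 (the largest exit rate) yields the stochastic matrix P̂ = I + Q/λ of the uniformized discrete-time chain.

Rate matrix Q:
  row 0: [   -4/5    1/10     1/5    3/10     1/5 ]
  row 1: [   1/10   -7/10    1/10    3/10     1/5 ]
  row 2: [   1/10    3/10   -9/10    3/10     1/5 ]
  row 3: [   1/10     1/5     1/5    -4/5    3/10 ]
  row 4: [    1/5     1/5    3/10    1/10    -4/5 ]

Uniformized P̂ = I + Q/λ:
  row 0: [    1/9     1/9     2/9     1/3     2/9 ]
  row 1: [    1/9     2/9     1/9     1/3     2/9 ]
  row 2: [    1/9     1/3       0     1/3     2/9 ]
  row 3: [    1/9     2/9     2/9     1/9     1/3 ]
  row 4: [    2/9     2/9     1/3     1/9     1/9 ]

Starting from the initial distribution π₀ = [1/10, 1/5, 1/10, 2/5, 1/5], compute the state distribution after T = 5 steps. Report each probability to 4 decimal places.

π = [0.1359, 0.2273, 0.1814, 0.2322, 0.2232]

t=0: π = [0.1000, 0.2000, 0.1000, 0.4000, 0.2000]
t=1: π = [0.1333, 0.2222, 0.2000, 0.2000, 0.2444]
t=2: π = [0.1383, 0.2296, 0.1802, 0.2346, 0.2173]
t=3: π = [0.1353, 0.2269, 0.1808, 0.2329, 0.2241]
t=4: π = [0.1360, 0.2273, 0.1817, 0.2318, 0.2232]
t=5: π = [0.1359, 0.2273, 0.1814, 0.2322, 0.2232]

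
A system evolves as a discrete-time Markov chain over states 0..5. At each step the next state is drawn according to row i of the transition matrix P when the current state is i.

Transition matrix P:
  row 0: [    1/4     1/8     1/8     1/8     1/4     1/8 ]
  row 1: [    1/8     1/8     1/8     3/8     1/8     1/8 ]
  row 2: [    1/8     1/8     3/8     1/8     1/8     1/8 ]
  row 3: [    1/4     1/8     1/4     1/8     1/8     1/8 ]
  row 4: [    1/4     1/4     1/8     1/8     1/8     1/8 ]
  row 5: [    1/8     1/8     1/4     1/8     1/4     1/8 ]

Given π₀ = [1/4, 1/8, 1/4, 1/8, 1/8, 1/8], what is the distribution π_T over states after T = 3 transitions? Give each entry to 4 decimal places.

t=0: π = [0.2500, 0.1250, 0.2500, 0.1250, 0.1250, 0.1250]
t=1: π = [0.1875, 0.1406, 0.2188, 0.1563, 0.1719, 0.1250]
t=2: π = [0.1895, 0.1465, 0.2148, 0.1602, 0.1641, 0.1250]
t=3: π = [0.1892, 0.1455, 0.2144, 0.1616, 0.1643, 0.1250]

π = [0.1892, 0.1455, 0.2144, 0.1616, 0.1643, 0.1250]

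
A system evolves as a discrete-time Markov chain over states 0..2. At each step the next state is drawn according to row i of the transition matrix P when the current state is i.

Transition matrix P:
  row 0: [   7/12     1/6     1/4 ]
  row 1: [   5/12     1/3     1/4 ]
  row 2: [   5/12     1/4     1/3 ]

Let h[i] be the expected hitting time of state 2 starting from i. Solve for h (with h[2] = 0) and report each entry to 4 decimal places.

h = [4.0000, 4.0000, 0.0000]

First-step conditioning: h[2] = 0; for i ≠ 2, h[i] = 1 + Σ_k P[i][k]·h[k].
  h[0] = 1 + 7/12·h[0] + 1/6·h[1]
  h[1] = 1 + 5/12·h[0] + 1/3·h[1]
Solving the 2×2 linear system over states ≠ 2 gives exactly h = [4, 4, 0] (h[2] = 0 is the target).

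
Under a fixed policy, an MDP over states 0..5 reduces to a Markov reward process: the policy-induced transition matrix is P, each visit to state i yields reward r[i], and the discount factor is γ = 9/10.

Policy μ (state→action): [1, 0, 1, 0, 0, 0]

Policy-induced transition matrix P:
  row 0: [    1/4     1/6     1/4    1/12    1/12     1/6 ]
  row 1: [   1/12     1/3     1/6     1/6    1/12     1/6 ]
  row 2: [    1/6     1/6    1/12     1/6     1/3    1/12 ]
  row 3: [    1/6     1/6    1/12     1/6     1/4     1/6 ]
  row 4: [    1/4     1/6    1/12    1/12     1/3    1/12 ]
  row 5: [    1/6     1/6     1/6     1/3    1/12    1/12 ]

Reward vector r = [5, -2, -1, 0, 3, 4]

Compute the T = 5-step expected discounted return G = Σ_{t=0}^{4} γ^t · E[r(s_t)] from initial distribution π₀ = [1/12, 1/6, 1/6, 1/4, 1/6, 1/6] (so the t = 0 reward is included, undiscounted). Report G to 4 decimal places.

G = 5.6281

t=0: π = [0.0833, 0.1667, 0.1667, 0.2500, 0.1667, 0.1667], E[r] = 1.0833, γ^t·E[r] = 1.083333, running G = 1.083333
t=1: π = [0.1736, 0.1944, 0.1250, 0.1736, 0.2083, 0.1250], E[r] = 1.4792, γ^t·E[r] = 1.331250, running G = 2.414583
t=2: π = [0.1823, 0.1991, 0.1389, 0.1557, 0.1956, 0.1285], E[r] = 1.4751, γ^t·E[r] = 1.194844, running G = 3.609427
t=3: π = [0.1816, 0.1998, 0.1410, 0.1566, 0.1929, 0.1281], E[r] = 1.4582, γ^t·E[r] = 1.063020, running G = 4.672447
t=4: π = [0.1812, 0.2000, 0.1409, 0.1568, 0.1929, 0.1282], E[r] = 1.4566, γ^t·E[r] = 0.955687, running G = 5.628133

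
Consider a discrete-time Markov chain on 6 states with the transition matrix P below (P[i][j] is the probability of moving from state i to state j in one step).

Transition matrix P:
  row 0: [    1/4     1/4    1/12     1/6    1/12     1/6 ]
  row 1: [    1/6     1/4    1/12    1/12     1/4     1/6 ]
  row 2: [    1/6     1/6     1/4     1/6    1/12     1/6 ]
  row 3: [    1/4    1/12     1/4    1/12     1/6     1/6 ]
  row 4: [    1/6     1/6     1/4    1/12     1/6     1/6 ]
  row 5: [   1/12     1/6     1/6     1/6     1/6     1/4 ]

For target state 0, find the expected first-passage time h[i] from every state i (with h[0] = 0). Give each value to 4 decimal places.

First-step conditioning: h[0] = 0; for i ≠ 0, h[i] = 1 + Σ_k P[i][k]·h[k].
  h[1] = 1 + 1/4·h[1] + 1/12·h[2] + 1/12·h[3] + 1/4·h[4] + 1/6·h[5]
  h[2] = 1 + 1/6·h[1] + 1/4·h[2] + 1/6·h[3] + 1/12·h[4] + 1/6·h[5]
  h[3] = 1 + 1/12·h[1] + 1/4·h[2] + 1/12·h[3] + 1/6·h[4] + 1/6·h[5]
  h[4] = 1 + 1/6·h[1] + 1/4·h[2] + 1/12·h[3] + 1/6·h[4] + 1/6·h[5]
  h[5] = 1 + 1/6·h[1] + 1/6·h[2] + 1/6·h[3] + 1/6·h[4] + 1/4·h[5]
Solving the 5×5 linear system over states ≠ 0 gives exactly h = [0, 209088/33653, 207372/33653, 191400/33653, 208824/33653, 226356/33653] (h[0] = 0 is the target).

h = [0.0000, 6.2131, 6.1621, 5.6875, 6.2052, 6.7262]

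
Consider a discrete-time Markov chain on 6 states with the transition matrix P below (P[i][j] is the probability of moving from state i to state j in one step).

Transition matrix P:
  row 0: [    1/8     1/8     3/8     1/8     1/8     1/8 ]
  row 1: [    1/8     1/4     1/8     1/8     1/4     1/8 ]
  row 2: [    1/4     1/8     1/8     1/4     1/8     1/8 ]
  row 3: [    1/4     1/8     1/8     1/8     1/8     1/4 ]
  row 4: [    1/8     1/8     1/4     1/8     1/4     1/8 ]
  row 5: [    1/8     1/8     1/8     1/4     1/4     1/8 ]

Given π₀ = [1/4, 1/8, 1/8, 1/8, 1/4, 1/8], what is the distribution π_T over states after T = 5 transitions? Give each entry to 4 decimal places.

t=0: π = [0.2500, 0.1250, 0.1250, 0.1250, 0.2500, 0.1250]
t=1: π = [0.1563, 0.1406, 0.2188, 0.1563, 0.1875, 0.1406]
t=2: π = [0.1719, 0.1426, 0.1875, 0.1699, 0.1836, 0.1445]
t=3: π = [0.1697, 0.1428, 0.1909, 0.1665, 0.1838, 0.1462]
t=4: π = [0.1697, 0.1429, 0.1904, 0.1671, 0.1841, 0.1458]
t=5: π = [0.1697, 0.1429, 0.1904, 0.1670, 0.1841, 0.1459]

π = [0.1697, 0.1429, 0.1904, 0.1670, 0.1841, 0.1459]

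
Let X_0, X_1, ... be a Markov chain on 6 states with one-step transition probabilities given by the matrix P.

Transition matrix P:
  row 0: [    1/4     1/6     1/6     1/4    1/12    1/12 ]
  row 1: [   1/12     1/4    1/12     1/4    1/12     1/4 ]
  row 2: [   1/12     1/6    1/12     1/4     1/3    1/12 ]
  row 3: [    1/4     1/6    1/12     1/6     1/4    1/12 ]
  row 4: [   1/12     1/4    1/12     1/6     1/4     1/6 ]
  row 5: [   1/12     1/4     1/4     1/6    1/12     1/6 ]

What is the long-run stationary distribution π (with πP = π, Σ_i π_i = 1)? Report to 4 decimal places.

Balance equations π_j = Σ_i π_i·P[i][j]:
  π_0 = 1/4·π_0 + 1/12·π_1 + 1/12·π_2 + 1/4·π_3 + 1/12·π_4 + 1/12·π_5
  π_1 = 1/6·π_0 + 1/4·π_1 + 1/6·π_2 + 1/6·π_3 + 1/4·π_4 + 1/4·π_5
  π_2 = 1/6·π_0 + 1/12·π_1 + 1/12·π_2 + 1/12·π_3 + 1/12·π_4 + 1/4·π_5
  π_3 = 1/4·π_0 + 1/4·π_1 + 1/4·π_2 + 1/6·π_3 + 1/6·π_4 + 1/6·π_5
  π_4 = 1/12·π_0 + 1/12·π_1 + 1/3·π_2 + 1/4·π_3 + 1/4·π_4 + 1/12·π_5
  normalize: π_0 + π_1 + π_2 + π_3 + π_4 + π_5 = 1
Solving the linear system gives exactly π = [14737/104374, 11018/52187, 12455/104374, 10749/52187, 36947/208748, 30349/208748].

π = [0.1412, 0.2111, 0.1193, 0.2060, 0.1770, 0.1454]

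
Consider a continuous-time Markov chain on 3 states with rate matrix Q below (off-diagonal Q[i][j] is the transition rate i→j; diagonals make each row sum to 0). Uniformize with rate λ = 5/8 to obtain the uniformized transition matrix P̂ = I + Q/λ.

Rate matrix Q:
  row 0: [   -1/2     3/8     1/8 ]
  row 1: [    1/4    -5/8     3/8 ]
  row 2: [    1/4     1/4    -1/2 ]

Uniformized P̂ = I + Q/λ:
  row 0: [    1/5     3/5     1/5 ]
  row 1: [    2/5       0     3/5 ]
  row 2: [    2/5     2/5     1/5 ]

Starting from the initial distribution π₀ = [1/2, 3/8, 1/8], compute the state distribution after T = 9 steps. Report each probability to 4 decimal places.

t=0: π = [0.5000, 0.3750, 0.1250]
t=1: π = [0.3000, 0.3500, 0.3500]
t=2: π = [0.3400, 0.3200, 0.3400]
t=3: π = [0.3320, 0.3400, 0.3280]
t=4: π = [0.3336, 0.3304, 0.3360]
t=5: π = [0.3333, 0.3346, 0.3322]
t=6: π = [0.3333, 0.3328, 0.3338]
t=7: π = [0.3333, 0.3335, 0.3331]
t=8: π = [0.3333, 0.3333, 0.3334]
t=9: π = [0.3333, 0.3334, 0.3333]

π = [0.3333, 0.3334, 0.3333]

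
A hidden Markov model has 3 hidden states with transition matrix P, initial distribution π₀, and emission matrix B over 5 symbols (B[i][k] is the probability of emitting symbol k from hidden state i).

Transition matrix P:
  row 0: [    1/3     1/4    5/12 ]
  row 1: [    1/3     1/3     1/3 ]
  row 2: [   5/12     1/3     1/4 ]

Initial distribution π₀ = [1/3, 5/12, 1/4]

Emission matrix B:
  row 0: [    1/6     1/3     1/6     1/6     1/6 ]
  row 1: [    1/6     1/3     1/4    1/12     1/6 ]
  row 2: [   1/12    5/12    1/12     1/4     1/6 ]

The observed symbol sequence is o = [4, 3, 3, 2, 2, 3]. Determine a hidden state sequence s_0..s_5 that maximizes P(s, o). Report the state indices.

path = [1, 0, 2, 1, 1, 2]

t=0: δ = [5.556e-02, 6.944e-02, 4.167e-02]  (obs o_0=4)
t=1: δ = [3.858e-03, 1.929e-03, 5.787e-03]  ψ = [1, 1, 0]  (obs o_1=3)
t=2: δ = [4.019e-04, 1.608e-04, 4.019e-04]  ψ = [2, 2, 0]  (obs o_2=3)
t=3: δ = [2.791e-05, 3.349e-05, 1.395e-05]  ψ = [2, 2, 0]  (obs o_3=2)
t=4: δ = [1.861e-06, 2.791e-06, 9.690e-07]  ψ = [1, 1, 0]  (obs o_4=2)
t=5: δ = [1.550e-07, 7.752e-08, 2.326e-07]  ψ = [1, 1, 1]  (obs o_5=3)
backtrack: best end state = 2; path = [1, 0, 2, 1, 1, 2]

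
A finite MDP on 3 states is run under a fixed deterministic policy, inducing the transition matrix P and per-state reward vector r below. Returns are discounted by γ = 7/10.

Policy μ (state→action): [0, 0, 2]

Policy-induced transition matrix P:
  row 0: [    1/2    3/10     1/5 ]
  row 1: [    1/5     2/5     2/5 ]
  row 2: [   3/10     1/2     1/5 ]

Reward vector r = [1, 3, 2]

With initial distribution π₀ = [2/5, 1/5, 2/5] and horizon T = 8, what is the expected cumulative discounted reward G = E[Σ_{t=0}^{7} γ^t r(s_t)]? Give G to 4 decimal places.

t=0: π = [0.4000, 0.2000, 0.4000], E[r] = 1.8000, γ^t·E[r] = 1.800000, running G = 1.800000
t=1: π = [0.3600, 0.4000, 0.2400], E[r] = 2.0400, γ^t·E[r] = 1.428000, running G = 3.228000
t=2: π = [0.3320, 0.3880, 0.2800], E[r] = 2.0560, γ^t·E[r] = 1.007440, running G = 4.235440
t=3: π = [0.3276, 0.3948, 0.2776], E[r] = 2.0672, γ^t·E[r] = 0.709050, running G = 4.944490
t=4: π = [0.3260, 0.3950, 0.2790], E[r] = 2.0690, γ^t·E[r] = 0.496757, running G = 5.441247
t=5: π = [0.3257, 0.3953, 0.2790], E[r] = 2.0696, γ^t·E[r] = 0.347835, running G = 5.789082
t=6: π = [0.3256, 0.3953, 0.2791], E[r] = 2.0697, γ^t·E[r] = 0.243500, running G = 6.032582
t=7: π = [0.3256, 0.3953, 0.2791], E[r] = 2.0698, γ^t·E[r] = 0.170453, running G = 6.203035

G = 6.2030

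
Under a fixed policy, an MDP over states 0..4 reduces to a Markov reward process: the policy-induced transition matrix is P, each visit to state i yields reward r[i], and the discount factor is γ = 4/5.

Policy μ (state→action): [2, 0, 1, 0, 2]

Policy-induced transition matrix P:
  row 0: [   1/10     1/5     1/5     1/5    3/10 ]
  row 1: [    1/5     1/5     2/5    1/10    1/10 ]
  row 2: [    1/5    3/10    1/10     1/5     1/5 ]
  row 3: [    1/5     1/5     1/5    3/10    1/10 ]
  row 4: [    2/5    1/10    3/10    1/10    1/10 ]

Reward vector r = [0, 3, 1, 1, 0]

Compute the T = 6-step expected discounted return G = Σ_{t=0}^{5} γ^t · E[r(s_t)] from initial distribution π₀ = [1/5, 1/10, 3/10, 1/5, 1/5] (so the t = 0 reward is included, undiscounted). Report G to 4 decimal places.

G = 3.5783

t=0: π = [0.2000, 0.1000, 0.3000, 0.2000, 0.2000], E[r] = 0.8000, γ^t·E[r] = 0.800000, running G = 0.800000
t=1: π = [0.2200, 0.2100, 0.2100, 0.1900, 0.1700], E[r] = 1.0300, γ^t·E[r] = 0.824000, running G = 1.624000
t=2: π = [0.2120, 0.2040, 0.2380, 0.1810, 0.1650], E[r] = 1.0310, γ^t·E[r] = 0.659840, running G = 2.283840
t=3: π = [0.2118, 0.2073, 0.2335, 0.1812, 0.1662], E[r] = 1.0366, γ^t·E[r] = 0.530739, running G = 2.814579
t=4: π = [0.2121, 0.2067, 0.2347, 0.1808, 0.1657], E[r] = 1.0357, γ^t·E[r] = 0.424219, running G = 3.238798
t=5: π = [0.2119, 0.2069, 0.2344, 0.1808, 0.1659], E[r] = 1.0360, γ^t·E[r] = 0.339471, running G = 3.578269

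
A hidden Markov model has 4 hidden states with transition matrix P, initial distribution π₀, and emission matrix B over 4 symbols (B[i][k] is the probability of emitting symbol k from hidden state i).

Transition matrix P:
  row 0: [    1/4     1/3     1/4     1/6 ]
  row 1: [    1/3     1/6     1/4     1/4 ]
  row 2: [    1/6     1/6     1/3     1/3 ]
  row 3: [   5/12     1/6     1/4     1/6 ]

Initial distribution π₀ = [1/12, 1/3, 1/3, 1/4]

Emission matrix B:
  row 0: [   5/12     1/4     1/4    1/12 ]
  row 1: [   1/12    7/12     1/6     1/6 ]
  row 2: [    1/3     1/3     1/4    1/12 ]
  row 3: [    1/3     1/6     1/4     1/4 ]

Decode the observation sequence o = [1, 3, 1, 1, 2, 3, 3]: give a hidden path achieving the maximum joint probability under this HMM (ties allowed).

path = [1, 3, 0, 1, 0, 1, 3]

t=0: δ = [2.083e-02, 1.944e-01, 1.111e-01, 4.167e-02]  (obs o_0=1)
t=1: δ = [5.401e-03, 5.401e-03, 4.051e-03, 1.215e-02]  ψ = [1, 1, 1, 1]  (obs o_1=3)
t=2: δ = [1.266e-03, 1.182e-03, 1.013e-03, 3.376e-04]  ψ = [3, 3, 3, 3]  (obs o_2=1)
t=3: δ = [9.846e-05, 2.462e-04, 1.125e-04, 5.626e-05]  ψ = [1, 0, 2, 2]  (obs o_3=1)
t=4: δ = [2.051e-05, 6.838e-06, 1.538e-05, 1.538e-05]  ψ = [1, 1, 1, 1]  (obs o_4=2)
t=5: δ = [5.342e-07, 1.140e-06, 4.273e-07, 1.282e-06]  ψ = [3, 0, 0, 2]  (obs o_5=3)
t=6: δ = [4.451e-08, 3.561e-08, 2.671e-08, 7.122e-08]  ψ = [3, 3, 3, 1]  (obs o_6=3)
backtrack: best end state = 3; path = [1, 3, 0, 1, 0, 1, 3]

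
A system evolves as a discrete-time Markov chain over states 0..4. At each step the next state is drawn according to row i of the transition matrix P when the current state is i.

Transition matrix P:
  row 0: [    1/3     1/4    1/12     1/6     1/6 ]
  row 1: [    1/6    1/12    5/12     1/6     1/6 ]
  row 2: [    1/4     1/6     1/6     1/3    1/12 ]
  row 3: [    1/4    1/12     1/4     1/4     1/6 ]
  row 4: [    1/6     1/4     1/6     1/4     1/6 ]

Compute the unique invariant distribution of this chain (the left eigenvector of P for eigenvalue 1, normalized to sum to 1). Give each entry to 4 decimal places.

Balance equations π_j = Σ_i π_i·P[i][j]:
  π_0 = 1/3·π_0 + 1/6·π_1 + 1/4·π_2 + 1/4·π_3 + 1/6·π_4
  π_1 = 1/4·π_0 + 1/12·π_1 + 1/6·π_2 + 1/12·π_3 + 1/4·π_4
  π_2 = 1/12·π_0 + 5/12·π_1 + 1/6·π_2 + 1/4·π_3 + 1/6·π_4
  π_3 = 1/6·π_0 + 1/6·π_1 + 1/3·π_2 + 1/4·π_3 + 1/4·π_4
  normalize: π_0 + π_1 + π_2 + π_3 + π_4 = 1
Solving the linear system gives exactly π = [1003/4110, 683/4110, 142/685, 479/2055, 307/2055].

π = [0.2440, 0.1662, 0.2073, 0.2331, 0.1494]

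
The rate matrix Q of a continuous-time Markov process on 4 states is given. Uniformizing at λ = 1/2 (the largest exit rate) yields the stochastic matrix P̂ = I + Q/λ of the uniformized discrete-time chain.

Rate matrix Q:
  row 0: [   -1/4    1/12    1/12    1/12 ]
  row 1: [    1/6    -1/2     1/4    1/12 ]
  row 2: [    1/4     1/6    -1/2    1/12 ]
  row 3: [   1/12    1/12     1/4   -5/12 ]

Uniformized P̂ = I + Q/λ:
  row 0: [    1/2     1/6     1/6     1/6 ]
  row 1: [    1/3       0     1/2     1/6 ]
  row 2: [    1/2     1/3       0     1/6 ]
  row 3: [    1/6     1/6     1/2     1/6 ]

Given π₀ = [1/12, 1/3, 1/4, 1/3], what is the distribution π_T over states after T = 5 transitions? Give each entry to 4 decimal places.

π = [0.4144, 0.1760, 0.2430, 0.1667]

t=0: π = [0.0833, 0.3333, 0.2500, 0.3333]
t=1: π = [0.3333, 0.1528, 0.3472, 0.1667]
t=2: π = [0.4190, 0.1991, 0.2153, 0.1667]
t=3: π = [0.4113, 0.1694, 0.2527, 0.1667]
t=4: π = [0.4162, 0.1806, 0.2366, 0.1667]
t=5: π = [0.4144, 0.1760, 0.2430, 0.1667]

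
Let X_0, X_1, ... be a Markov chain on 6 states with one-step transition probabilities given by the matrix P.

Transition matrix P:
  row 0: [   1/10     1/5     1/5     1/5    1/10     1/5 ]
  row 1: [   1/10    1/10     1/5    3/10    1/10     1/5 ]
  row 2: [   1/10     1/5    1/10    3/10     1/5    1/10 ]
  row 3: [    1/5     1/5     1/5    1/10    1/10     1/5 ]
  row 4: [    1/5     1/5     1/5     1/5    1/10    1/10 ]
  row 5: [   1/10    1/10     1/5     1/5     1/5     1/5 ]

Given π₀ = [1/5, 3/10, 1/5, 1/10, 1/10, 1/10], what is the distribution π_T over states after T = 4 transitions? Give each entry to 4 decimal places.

π = [0.1349, 0.1665, 0.1818, 0.2134, 0.1350, 0.1683]

t=0: π = [0.2000, 0.3000, 0.2000, 0.1000, 0.1000, 0.1000]
t=1: π = [0.1200, 0.1600, 0.1800, 0.2400, 0.1300, 0.1700]
t=2: π = [0.1370, 0.1670, 0.1820, 0.2100, 0.1350, 0.1690]
t=3: π = [0.1345, 0.1664, 0.1818, 0.2139, 0.1351, 0.1683]
t=4: π = [0.1349, 0.1665, 0.1818, 0.2134, 0.1350, 0.1683]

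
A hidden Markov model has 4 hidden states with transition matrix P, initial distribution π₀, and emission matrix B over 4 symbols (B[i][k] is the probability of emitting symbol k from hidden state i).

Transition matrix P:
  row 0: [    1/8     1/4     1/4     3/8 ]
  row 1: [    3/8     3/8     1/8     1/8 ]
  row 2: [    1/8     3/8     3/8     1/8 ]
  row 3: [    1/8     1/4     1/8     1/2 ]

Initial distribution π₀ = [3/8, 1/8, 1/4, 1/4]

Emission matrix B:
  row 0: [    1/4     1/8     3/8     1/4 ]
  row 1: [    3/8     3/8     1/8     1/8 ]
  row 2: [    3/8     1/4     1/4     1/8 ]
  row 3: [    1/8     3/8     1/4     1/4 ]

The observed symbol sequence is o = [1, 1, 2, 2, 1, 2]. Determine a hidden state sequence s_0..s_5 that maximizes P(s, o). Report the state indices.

path = [3, 3, 3, 3, 3, 3]

t=0: δ = [4.688e-02, 4.688e-02, 6.250e-02, 9.375e-02]  (obs o_0=1)
t=1: δ = [2.197e-03, 8.789e-03, 5.859e-03, 1.758e-02]  ψ = [1, 2, 2, 3]  (obs o_1=1)
t=2: δ = [1.236e-03, 5.493e-04, 5.493e-04, 2.197e-03]  ψ = [1, 3, 2, 3]  (obs o_2=2)
t=3: δ = [1.030e-04, 6.866e-05, 7.725e-05, 2.747e-04]  ψ = [3, 3, 0, 3]  (obs o_3=2)
t=4: δ = [4.292e-06, 2.575e-05, 8.583e-06, 5.150e-05]  ψ = [3, 3, 3, 3]  (obs o_4=1)
t=5: δ = [3.621e-06, 1.609e-06, 1.609e-06, 6.437e-06]  ψ = [1, 3, 3, 3]  (obs o_5=2)
backtrack: best end state = 3; path = [3, 3, 3, 3, 3, 3]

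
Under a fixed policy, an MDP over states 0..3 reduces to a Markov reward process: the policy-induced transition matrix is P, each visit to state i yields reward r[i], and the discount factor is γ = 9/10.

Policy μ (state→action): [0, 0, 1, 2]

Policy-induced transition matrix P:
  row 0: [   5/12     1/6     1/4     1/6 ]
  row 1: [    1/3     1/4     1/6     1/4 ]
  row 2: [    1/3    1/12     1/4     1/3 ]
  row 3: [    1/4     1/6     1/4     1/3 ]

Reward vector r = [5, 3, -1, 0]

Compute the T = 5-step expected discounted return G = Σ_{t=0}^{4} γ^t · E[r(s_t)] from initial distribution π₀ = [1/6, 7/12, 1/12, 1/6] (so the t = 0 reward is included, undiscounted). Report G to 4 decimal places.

t=0: π = [0.1667, 0.5833, 0.0833, 0.1667], E[r] = 2.5000, γ^t·E[r] = 2.500000, running G = 2.500000
t=1: π = [0.3333, 0.2083, 0.2014, 0.2569], E[r] = 2.0903, γ^t·E[r] = 1.881250, running G = 4.381250
t=2: π = [0.3397, 0.1672, 0.2326, 0.2604], E[r] = 1.9676, γ^t·E[r] = 1.593750, running G = 5.975000
t=3: π = [0.3399, 0.1612, 0.2361, 0.2628], E[r] = 1.9473, γ^t·E[r] = 1.419574, running G = 7.394574
t=4: π = [0.3398, 0.1604, 0.2366, 0.2632], E[r] = 1.9435, γ^t·E[r] = 1.275157, running G = 8.669731

G = 8.6697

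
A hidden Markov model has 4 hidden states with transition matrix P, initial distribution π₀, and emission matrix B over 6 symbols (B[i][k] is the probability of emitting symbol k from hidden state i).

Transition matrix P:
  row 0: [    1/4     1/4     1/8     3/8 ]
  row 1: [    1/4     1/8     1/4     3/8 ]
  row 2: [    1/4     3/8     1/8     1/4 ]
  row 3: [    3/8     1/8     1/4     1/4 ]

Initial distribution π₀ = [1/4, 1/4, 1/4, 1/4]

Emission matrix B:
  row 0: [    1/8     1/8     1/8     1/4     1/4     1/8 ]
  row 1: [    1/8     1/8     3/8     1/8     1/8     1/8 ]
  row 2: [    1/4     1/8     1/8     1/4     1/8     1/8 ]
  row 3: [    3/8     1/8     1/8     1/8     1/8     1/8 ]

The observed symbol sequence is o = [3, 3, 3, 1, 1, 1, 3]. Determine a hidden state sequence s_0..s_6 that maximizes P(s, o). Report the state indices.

path = [0, 3, 0, 3, 0, 3, 0]

t=0: δ = [6.250e-02, 3.125e-02, 6.250e-02, 3.125e-02]  (obs o_0=3)
t=1: δ = [3.906e-03, 2.930e-03, 1.953e-03, 2.930e-03]  ψ = [0, 2, 0, 0]  (obs o_1=3)
t=2: δ = [2.747e-04, 1.221e-04, 1.831e-04, 1.831e-04]  ψ = [3, 0, 1, 0]  (obs o_2=3)
t=3: δ = [8.583e-06, 8.583e-06, 5.722e-06, 1.287e-05]  ψ = [0, 0, 3, 0]  (obs o_3=1)
t=4: δ = [6.035e-07, 2.682e-07, 4.023e-07, 4.023e-07]  ψ = [3, 0, 3, 0]  (obs o_4=1)
t=5: δ = [1.886e-08, 1.886e-08, 1.257e-08, 2.829e-08]  ψ = [0, 0, 3, 0]  (obs o_5=1)
t=6: δ = [2.652e-09, 5.894e-10, 1.768e-09, 8.840e-10]  ψ = [3, 0, 3, 0]  (obs o_6=3)
backtrack: best end state = 0; path = [0, 3, 0, 3, 0, 3, 0]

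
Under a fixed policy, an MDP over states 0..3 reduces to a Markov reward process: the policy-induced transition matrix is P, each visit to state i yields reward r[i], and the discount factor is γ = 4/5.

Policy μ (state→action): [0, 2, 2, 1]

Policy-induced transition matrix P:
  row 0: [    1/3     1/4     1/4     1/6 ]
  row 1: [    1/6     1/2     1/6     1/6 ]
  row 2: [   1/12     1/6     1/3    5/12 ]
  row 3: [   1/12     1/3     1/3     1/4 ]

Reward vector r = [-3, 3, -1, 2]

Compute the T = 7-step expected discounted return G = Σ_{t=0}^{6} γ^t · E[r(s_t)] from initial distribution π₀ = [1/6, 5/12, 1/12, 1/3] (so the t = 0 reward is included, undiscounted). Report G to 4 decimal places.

t=0: π = [0.1667, 0.4167, 0.0833, 0.3333], E[r] = 1.3333, γ^t·E[r] = 1.333333, running G = 1.333333
t=1: π = [0.1597, 0.3750, 0.2500, 0.2153], E[r] = 0.8264, γ^t·E[r] = 0.661111, running G = 1.994444
t=2: π = [0.1545, 0.3409, 0.2575, 0.2471], E[r] = 0.7957, γ^t·E[r] = 0.509259, running G = 2.503704
t=3: π = [0.1504, 0.3343, 0.2636, 0.2516], E[r] = 0.7916, γ^t·E[r] = 0.405284, running G = 2.908988
t=4: π = [0.1488, 0.3326, 0.2651, 0.2535], E[r] = 0.7934, γ^t·E[r] = 0.324983, running G = 3.233970
t=5: π = [0.1482, 0.3322, 0.2655, 0.2541], E[r] = 0.7944, γ^t·E[r] = 0.260324, running G = 3.494295
t=6: π = [0.1481, 0.3321, 0.2656, 0.2542], E[r] = 0.7949, γ^t·E[r] = 0.208369, running G = 3.702663

G = 3.7027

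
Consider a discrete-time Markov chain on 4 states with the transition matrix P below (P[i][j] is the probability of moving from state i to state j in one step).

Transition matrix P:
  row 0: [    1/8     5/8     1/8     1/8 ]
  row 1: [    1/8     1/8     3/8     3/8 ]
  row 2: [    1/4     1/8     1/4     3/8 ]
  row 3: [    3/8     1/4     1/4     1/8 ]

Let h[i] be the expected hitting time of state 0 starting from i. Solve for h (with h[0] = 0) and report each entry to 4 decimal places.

h = [0.0000, 4.2105, 3.7427, 3.4152]

First-step conditioning: h[0] = 0; for i ≠ 0, h[i] = 1 + Σ_k P[i][k]·h[k].
  h[1] = 1 + 1/8·h[1] + 3/8·h[2] + 3/8·h[3]
  h[2] = 1 + 1/8·h[1] + 1/4·h[2] + 3/8·h[3]
  h[3] = 1 + 1/4·h[1] + 1/4·h[2] + 1/8·h[3]
Solving the 3×3 linear system over states ≠ 0 gives exactly h = [0, 80/19, 640/171, 584/171] (h[0] = 0 is the target).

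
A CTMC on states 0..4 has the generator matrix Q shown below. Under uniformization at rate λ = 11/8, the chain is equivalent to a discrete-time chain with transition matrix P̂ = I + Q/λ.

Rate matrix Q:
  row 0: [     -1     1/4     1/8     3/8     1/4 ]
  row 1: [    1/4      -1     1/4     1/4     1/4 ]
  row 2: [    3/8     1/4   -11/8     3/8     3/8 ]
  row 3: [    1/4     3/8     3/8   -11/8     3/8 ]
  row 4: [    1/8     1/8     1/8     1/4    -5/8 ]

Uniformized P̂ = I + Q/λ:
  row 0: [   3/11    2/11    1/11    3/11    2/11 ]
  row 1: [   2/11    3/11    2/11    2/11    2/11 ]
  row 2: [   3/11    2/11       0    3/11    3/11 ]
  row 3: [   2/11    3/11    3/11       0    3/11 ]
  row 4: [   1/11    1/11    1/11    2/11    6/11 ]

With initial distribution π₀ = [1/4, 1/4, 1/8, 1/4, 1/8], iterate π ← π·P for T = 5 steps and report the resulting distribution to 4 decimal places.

t=0: π = [0.2500, 0.2500, 0.1250, 0.2500, 0.1250]
t=1: π = [0.2045, 0.2159, 0.1477, 0.1705, 0.2614]
t=2: π = [0.1901, 0.1932, 0.1281, 0.1829, 0.3058]
t=3: π = [0.1829, 0.1882, 0.1301, 0.1775, 0.3213]
t=4: π = [0.1811, 0.1859, 0.1285, 0.1780, 0.3266]
t=5: π = [0.1803, 0.1852, 0.1285, 0.1776, 0.3284]

π = [0.1803, 0.1852, 0.1285, 0.1776, 0.3284]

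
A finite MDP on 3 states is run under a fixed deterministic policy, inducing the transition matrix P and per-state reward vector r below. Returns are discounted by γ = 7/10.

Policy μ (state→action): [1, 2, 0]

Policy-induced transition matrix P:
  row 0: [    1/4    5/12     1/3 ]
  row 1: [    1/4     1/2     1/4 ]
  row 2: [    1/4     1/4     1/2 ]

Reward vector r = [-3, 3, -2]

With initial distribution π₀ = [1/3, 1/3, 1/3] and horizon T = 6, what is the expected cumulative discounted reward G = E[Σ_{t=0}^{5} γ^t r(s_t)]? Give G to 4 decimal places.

G = -1.2598

t=0: π = [0.3333, 0.3333, 0.3333], E[r] = -0.6667, γ^t·E[r] = -0.666667, running G = -0.666667
t=1: π = [0.2500, 0.3889, 0.3611], E[r] = -0.3056, γ^t·E[r] = -0.213889, running G = -0.880556
t=2: π = [0.2500, 0.3889, 0.3611], E[r] = -0.3056, γ^t·E[r] = -0.149722, running G = -1.030278
t=3: π = [0.2500, 0.3889, 0.3611], E[r] = -0.3056, γ^t·E[r] = -0.104806, running G = -1.135083
t=4: π = [0.2500, 0.3889, 0.3611], E[r] = -0.3056, γ^t·E[r] = -0.073364, running G = -1.208447
t=5: π = [0.2500, 0.3889, 0.3611], E[r] = -0.3056, γ^t·E[r] = -0.051355, running G = -1.259802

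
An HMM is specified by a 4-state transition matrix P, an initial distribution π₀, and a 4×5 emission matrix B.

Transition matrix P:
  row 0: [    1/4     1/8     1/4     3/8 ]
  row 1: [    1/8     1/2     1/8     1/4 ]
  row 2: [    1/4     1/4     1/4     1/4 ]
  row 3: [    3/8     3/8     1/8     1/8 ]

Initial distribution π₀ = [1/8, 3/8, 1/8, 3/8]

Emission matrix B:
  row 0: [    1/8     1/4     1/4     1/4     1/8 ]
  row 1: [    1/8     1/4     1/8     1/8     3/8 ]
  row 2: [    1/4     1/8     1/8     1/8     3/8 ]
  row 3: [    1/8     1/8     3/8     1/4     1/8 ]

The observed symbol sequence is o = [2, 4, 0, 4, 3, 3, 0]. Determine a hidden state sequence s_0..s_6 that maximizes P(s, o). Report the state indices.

path = [3, 1, 1, 1, 3, 0, 2]

t=0: δ = [3.125e-02, 4.688e-02, 1.562e-02, 1.406e-01]  (obs o_0=2)
t=1: δ = [6.592e-03, 1.978e-02, 6.592e-03, 2.197e-03]  ψ = [3, 3, 3, 3]  (obs o_1=4)
t=2: δ = [3.090e-04, 1.236e-03, 6.180e-04, 6.180e-04]  ψ = [1, 1, 1, 1]  (obs o_2=0)
t=3: δ = [2.897e-05, 2.317e-04, 5.794e-05, 3.862e-05]  ψ = [3, 1, 1, 1]  (obs o_3=4)
t=4: δ = [7.242e-06, 1.448e-05, 3.621e-06, 1.448e-05]  ψ = [1, 1, 1, 1]  (obs o_4=3)
t=5: δ = [1.358e-06, 9.052e-07, 2.263e-07, 9.052e-07]  ψ = [3, 1, 0, 1]  (obs o_5=3)
t=6: δ = [4.243e-08, 5.658e-08, 8.487e-08, 6.365e-08]  ψ = [0, 1, 0, 0]  (obs o_6=0)
backtrack: best end state = 2; path = [3, 1, 1, 1, 3, 0, 2]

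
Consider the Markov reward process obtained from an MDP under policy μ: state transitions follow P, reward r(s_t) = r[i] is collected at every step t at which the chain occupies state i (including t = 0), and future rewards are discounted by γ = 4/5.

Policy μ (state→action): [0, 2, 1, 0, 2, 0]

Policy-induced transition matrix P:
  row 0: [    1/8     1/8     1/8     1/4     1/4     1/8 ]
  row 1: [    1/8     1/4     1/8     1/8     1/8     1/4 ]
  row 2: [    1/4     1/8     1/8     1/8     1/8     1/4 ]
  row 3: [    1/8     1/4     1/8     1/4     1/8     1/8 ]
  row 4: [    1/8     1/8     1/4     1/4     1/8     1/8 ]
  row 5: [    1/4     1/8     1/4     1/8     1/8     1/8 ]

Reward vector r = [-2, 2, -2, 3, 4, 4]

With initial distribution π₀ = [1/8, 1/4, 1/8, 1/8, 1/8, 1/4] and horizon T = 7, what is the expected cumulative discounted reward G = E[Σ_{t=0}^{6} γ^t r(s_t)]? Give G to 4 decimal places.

t=0: π = [0.1250, 0.2500, 0.1250, 0.1250, 0.1250, 0.2500], E[r] = 1.8750, γ^t·E[r] = 1.875000, running G = 1.875000
t=1: π = [0.1719, 0.1719, 0.1719, 0.1719, 0.1406, 0.1719], E[r] = 1.4219, γ^t·E[r] = 1.137500, running G = 3.012500
t=2: π = [0.1680, 0.1680, 0.1641, 0.1855, 0.1465, 0.1680], E[r] = 1.4863, γ^t·E[r] = 0.951250, running G = 3.963750
t=3: π = [0.1665, 0.1692, 0.1643, 0.1875, 0.1460, 0.1665], E[r] = 1.4893, γ^t·E[r] = 0.762500, running G = 4.726250
t=4: π = [0.1664, 0.1696, 0.1641, 0.1875, 0.1458, 0.1667], E[r] = 1.4908, γ^t·E[r] = 0.610650, running G = 5.336900
t=5: π = [0.1663, 0.1696, 0.1641, 0.1875, 0.1458, 0.1667], E[r] = 1.4908, γ^t·E[r] = 0.488516, running G = 5.825416
t=6: π = [0.1663, 0.1696, 0.1641, 0.1874, 0.1458, 0.1667], E[r] = 1.4908, γ^t·E[r] = 0.390811, running G = 6.216227

G = 6.2162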